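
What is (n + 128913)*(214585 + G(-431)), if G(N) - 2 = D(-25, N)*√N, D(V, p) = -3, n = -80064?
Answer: 10482360363 - 146547*I*√431 ≈ 1.0482e+10 - 3.0424e+6*I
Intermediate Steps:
G(N) = 2 - 3*√N
(n + 128913)*(214585 + G(-431)) = (-80064 + 128913)*(214585 + (2 - 3*I*√431)) = 48849*(214585 + (2 - 3*I*√431)) = 48849*(214587 - 3*I*√431) = 10482360363 - 146547*I*√431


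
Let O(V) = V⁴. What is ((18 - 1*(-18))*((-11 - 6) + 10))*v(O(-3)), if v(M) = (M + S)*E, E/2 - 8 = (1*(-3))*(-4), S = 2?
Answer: -836640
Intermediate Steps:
E = 40 (E = 16 + 2*((1*(-3))*(-4)) = 16 + 2*(-3*(-4)) = 16 + 2*12 = 16 + 24 = 40)
v(M) = 80 + 40*M (v(M) = (M + 2)*40 = (2 + M)*40 = 80 + 40*M)
((18 - 1*(-18))*((-11 - 6) + 10))*v(O(-3)) = ((18 - 1*(-18))*((-11 - 6) + 10))*(80 + 40*(-3)⁴) = ((18 + 18)*(-17 + 10))*(80 + 40*81) = (36*(-7))*(80 + 3240) = -252*3320 = -836640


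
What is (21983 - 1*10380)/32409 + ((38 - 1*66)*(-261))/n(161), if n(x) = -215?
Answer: -234350327/6967935 ≈ -33.633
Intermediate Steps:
(21983 - 1*10380)/32409 + ((38 - 1*66)*(-261))/n(161) = (21983 - 1*10380)/32409 + ((38 - 1*66)*(-261))/(-215) = (21983 - 10380)*(1/32409) + ((38 - 66)*(-261))*(-1/215) = 11603*(1/32409) - 28*(-261)*(-1/215) = 11603/32409 + 7308*(-1/215) = 11603/32409 - 7308/215 = -234350327/6967935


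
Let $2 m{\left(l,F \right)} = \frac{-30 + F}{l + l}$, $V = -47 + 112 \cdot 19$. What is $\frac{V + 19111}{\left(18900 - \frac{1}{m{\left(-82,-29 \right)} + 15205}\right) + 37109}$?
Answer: $\frac{105690840408}{279333629363} \approx 0.37837$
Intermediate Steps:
$V = 2081$ ($V = -47 + 2128 = 2081$)
$m{\left(l,F \right)} = \frac{-30 + F}{4 l}$ ($m{\left(l,F \right)} = \frac{\left(-30 + F\right) \frac{1}{l + l}}{2} = \frac{\left(-30 + F\right) \frac{1}{2 l}}{2} = \frac{\frac{1}{2} \frac{1}{l} \left(-30 + F\right)}{2} = \frac{-30 + F}{4 l}$)
$\frac{V + 19111}{\left(18900 - \frac{1}{m{\left(-82,-29 \right)} + 15205}\right) + 37109} = \frac{2081 + 19111}{\left(18900 - \frac{1}{\frac{-30 - 29}{4 \left(-82\right)} + 15205}\right) + 37109} = \frac{21192}{\left(18900 - \frac{1}{\frac{1}{4} \left(- \frac{1}{82}\right) \left(-59\right) + 15205}\right) + 37109} = \frac{21192}{\left(18900 - \frac{1}{\frac{59}{328} + 15205}\right) + 37109} = \frac{21192}{\left(18900 - \frac{1}{\frac{4987299}{328}}\right) + 37109} = \frac{21192}{\left(18900 - \frac{328}{4987299}\right) + 37109} = \frac{21192}{\frac{94259950772}{4987299} + 37109} = \frac{21192}{\frac{279333629363}{4987299}} = 21192 \cdot \frac{4987299}{279333629363} = \frac{105690840408}{279333629363}$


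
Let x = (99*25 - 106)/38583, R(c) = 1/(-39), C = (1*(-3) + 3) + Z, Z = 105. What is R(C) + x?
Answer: 17936/501579 ≈ 0.035759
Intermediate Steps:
C = 105 (C = (1*(-3) + 3) + 105 = (-3 + 3) + 105 = 0 + 105 = 105)
R(c) = -1/39
x = 2369/38583 (x = (2475 - 106)*(1/38583) = 2369*(1/38583) = 2369/38583 ≈ 0.061400)
R(C) + x = -1/39 + 2369/38583 = 17936/501579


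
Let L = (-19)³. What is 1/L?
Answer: -1/6859 ≈ -0.00014579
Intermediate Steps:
L = -6859
1/L = 1/(-6859) = -1/6859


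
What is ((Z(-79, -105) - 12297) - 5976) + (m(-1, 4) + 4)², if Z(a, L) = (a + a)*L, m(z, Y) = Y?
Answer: -1619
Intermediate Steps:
Z(a, L) = 2*L*a (Z(a, L) = (2*a)*L = 2*L*a)
((Z(-79, -105) - 12297) - 5976) + (m(-1, 4) + 4)² = ((2*(-105)*(-79) - 12297) - 5976) + (4 + 4)² = ((16590 - 12297) - 5976) + 8² = (4293 - 5976) + 64 = -1683 + 64 = -1619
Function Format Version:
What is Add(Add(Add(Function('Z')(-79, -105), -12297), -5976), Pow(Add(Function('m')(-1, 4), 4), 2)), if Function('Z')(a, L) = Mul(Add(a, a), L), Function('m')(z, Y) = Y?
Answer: -1619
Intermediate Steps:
Function('Z')(a, L) = Mul(2, L, a) (Function('Z')(a, L) = Mul(Mul(2, a), L) = Mul(2, L, a))
Add(Add(Add(Function('Z')(-79, -105), -12297), -5976), Pow(Add(Function('m')(-1, 4), 4), 2)) = Add(Add(Add(Mul(2, -105, -79), -12297), -5976), Pow(Add(4, 4), 2)) = Add(Add(Add(16590, -12297), -5976), Pow(8, 2)) = Add(Add(4293, -5976), 64) = Add(-1683, 64) = -1619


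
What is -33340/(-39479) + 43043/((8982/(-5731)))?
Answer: -9738357875527/354600378 ≈ -27463.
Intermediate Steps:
-33340/(-39479) + 43043/((8982/(-5731))) = -33340*(-1/39479) + 43043/((8982*(-1/5731))) = 33340/39479 + 43043/(-8982/5731) = 33340/39479 + 43043*(-5731/8982) = 33340/39479 - 246679433/8982 = -9738357875527/354600378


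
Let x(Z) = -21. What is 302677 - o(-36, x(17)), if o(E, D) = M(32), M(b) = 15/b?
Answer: 9685649/32 ≈ 3.0268e+5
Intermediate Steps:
o(E, D) = 15/32
302677 - o(-36, x(17)) = 302677 - 1*15/32 = 302677 - 15/32 = 9685649/32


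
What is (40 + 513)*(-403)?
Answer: -222859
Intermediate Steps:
(40 + 513)*(-403) = 553*(-403) = -222859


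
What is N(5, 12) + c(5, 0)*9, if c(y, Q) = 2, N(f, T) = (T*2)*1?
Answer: 42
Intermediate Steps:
N(f, T) = 2*T (N(f, T) = (2*T)*1 = 2*T)
N(5, 12) + c(5, 0)*9 = 2*12 + 2*9 = 24 + 18 = 42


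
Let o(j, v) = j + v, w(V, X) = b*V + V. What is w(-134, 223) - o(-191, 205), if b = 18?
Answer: -2560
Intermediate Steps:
w(V, X) = 19*V (w(V, X) = 18*V + V = 19*V)
w(-134, 223) - o(-191, 205) = 19*(-134) - (-191 + 205) = -2546 - 1*14 = -2546 - 14 = -2560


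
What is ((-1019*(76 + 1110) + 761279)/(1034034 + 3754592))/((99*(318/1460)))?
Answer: -6046225/1395884479 ≈ -0.0043315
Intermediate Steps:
((-1019*(76 + 1110) + 761279)/(1034034 + 3754592))/((99*(318/1460))) = ((-1019*1186 + 761279)/4788626)/((99*(318*(1/1460)))) = ((-1208534 + 761279)*(1/4788626))/((99*(159/730))) = (-447255*1/4788626)/(15741/730) = -447255/4788626*730/15741 = -6046225/1395884479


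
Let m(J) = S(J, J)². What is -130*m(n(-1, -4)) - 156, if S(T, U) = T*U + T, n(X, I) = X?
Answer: -156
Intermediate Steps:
S(T, U) = T + T*U
m(J) = J²*(1 + J)² (m(J) = (J*(1 + J))² = J²*(1 + J)²)
-130*m(n(-1, -4)) - 156 = -130*(-1)²*(1 - 1)² - 156 = -130*0² - 156 = -130*0 - 156 = 0 - 156 = -156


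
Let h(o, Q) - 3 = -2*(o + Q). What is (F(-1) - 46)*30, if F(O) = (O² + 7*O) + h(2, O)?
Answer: -1530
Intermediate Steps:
h(o, Q) = 3 - 2*Q - 2*o (h(o, Q) = 3 - 2*(o + Q) = 3 - 2*(Q + o) = 3 + (-2*Q - 2*o) = 3 - 2*Q - 2*o)
F(O) = -1 + O² + 5*O (F(O) = (O² + 7*O) + (3 - 2*O - 2*2) = (O² + 7*O) + (3 - 2*O - 4) = (O² + 7*O) + (-1 - 2*O) = -1 + O² + 5*O)
(F(-1) - 46)*30 = ((-1 + (-1)² + 5*(-1)) - 46)*30 = ((-1 + 1 - 5) - 46)*30 = (-5 - 46)*30 = -51*30 = -1530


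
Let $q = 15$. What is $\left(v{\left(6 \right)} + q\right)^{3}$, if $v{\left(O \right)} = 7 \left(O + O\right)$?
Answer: $970299$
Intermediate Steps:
$v{\left(O \right)} = 14 O$ ($v{\left(O \right)} = 7 \cdot 2 O = 14 O$)
$\left(v{\left(6 \right)} + q\right)^{3} = \left(14 \cdot 6 + 15\right)^{3} = \left(84 + 15\right)^{3} = 99^{3} = 970299$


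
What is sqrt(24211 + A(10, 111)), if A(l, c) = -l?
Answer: 3*sqrt(2689) ≈ 155.57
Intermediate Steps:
sqrt(24211 + A(10, 111)) = sqrt(24211 - 1*10) = sqrt(24211 - 10) = sqrt(24201) = 3*sqrt(2689)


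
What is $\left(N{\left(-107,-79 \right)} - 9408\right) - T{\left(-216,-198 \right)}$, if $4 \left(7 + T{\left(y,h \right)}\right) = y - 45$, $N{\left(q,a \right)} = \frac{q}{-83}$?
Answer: $- \frac{3099041}{332} \approx -9334.5$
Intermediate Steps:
$N{\left(q,a \right)} = - \frac{q}{83}$ ($N{\left(q,a \right)} = q \left(- \frac{1}{83}\right) = - \frac{q}{83}$)
$T{\left(y,h \right)} = - \frac{73}{4} + \frac{y}{4}$ ($T{\left(y,h \right)} = -7 + \frac{y - 45}{4} = -7 + \frac{-45 + y}{4} = -7 + \left(- \frac{45}{4} + \frac{y}{4}\right) = - \frac{73}{4} + \frac{y}{4}$)
$\left(N{\left(-107,-79 \right)} - 9408\right) - T{\left(-216,-198 \right)} = \left(\left(- \frac{1}{83}\right) \left(-107\right) - 9408\right) - \left(- \frac{73}{4} + \frac{1}{4} \left(-216\right)\right) = \left(\frac{107}{83} - 9408\right) - \left(- \frac{73}{4} - 54\right) = - \frac{780757}{83} - - \frac{289}{4} = - \frac{780757}{83} + \frac{289}{4} = - \frac{3099041}{332}$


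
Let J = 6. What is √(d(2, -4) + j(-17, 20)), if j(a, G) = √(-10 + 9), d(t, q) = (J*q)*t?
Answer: √(-48 + I) ≈ 0.07217 + 6.9286*I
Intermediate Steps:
d(t, q) = 6*q*t (d(t, q) = (6*q)*t = 6*q*t)
j(a, G) = I (j(a, G) = √(-1) = I)
√(d(2, -4) + j(-17, 20)) = √(6*(-4)*2 + I) = √(-48 + I)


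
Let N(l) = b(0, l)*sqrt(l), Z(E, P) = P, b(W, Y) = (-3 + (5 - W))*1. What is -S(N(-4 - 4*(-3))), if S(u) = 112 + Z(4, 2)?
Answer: -114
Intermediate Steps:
b(W, Y) = 2 - W (b(W, Y) = (2 - W)*1 = 2 - W)
N(l) = 2*sqrt(l) (N(l) = (2 - 1*0)*sqrt(l) = (2 + 0)*sqrt(l) = 2*sqrt(l))
S(u) = 114 (S(u) = 112 + 2 = 114)
-S(N(-4 - 4*(-3))) = -1*114 = -114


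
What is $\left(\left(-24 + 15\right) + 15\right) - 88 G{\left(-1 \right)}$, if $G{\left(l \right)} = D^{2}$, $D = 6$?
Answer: $-3162$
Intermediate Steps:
$G{\left(l \right)} = 36$ ($G{\left(l \right)} = 6^{2} = 36$)
$\left(\left(-24 + 15\right) + 15\right) - 88 G{\left(-1 \right)} = \left(\left(-24 + 15\right) + 15\right) - 3168 = \left(-9 + 15\right) - 3168 = 6 - 3168 = -3162$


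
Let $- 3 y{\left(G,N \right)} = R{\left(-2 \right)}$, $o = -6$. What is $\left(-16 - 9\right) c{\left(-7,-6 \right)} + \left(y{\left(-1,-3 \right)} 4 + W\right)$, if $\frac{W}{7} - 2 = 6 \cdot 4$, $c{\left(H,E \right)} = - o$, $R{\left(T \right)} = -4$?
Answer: $\frac{112}{3} \approx 37.333$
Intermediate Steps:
$y{\left(G,N \right)} = \frac{4}{3}$ ($y{\left(G,N \right)} = \left(- \frac{1}{3}\right) \left(-4\right) = \frac{4}{3}$)
$c{\left(H,E \right)} = 6$ ($c{\left(H,E \right)} = \left(-1\right) \left(-6\right) = 6$)
$W = 182$ ($W = 14 + 7 \cdot 6 \cdot 4 = 14 + 7 \cdot 24 = 14 + 168 = 182$)
$\left(-16 - 9\right) c{\left(-7,-6 \right)} + \left(y{\left(-1,-3 \right)} 4 + W\right) = \left(-16 - 9\right) 6 + \left(\frac{4}{3} \cdot 4 + 182\right) = \left(-16 - 9\right) 6 + \left(\frac{16}{3} + 182\right) = \left(-25\right) 6 + \frac{562}{3} = -150 + \frac{562}{3} = \frac{112}{3}$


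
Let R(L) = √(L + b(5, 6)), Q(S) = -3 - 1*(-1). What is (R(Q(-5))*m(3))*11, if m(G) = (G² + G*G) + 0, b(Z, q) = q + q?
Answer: 198*√10 ≈ 626.13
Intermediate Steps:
b(Z, q) = 2*q
m(G) = 2*G² (m(G) = (G² + G²) + 0 = 2*G² + 0 = 2*G²)
Q(S) = -2 (Q(S) = -3 + 1 = -2)
R(L) = √(12 + L) (R(L) = √(L + 2*6) = √(L + 12) = √(12 + L))
(R(Q(-5))*m(3))*11 = (√(12 - 2)*(2*3²))*11 = (√10*(2*9))*11 = (√10*18)*11 = (18*√10)*11 = 198*√10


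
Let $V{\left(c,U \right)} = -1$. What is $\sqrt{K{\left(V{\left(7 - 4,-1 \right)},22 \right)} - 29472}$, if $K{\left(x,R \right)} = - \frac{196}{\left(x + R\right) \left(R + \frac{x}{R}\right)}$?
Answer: $\frac{2 i \sqrt{35079554}}{69} \approx 171.68 i$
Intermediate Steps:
$K{\left(x,R \right)} = - \frac{196}{\left(R + x\right) \left(R + \frac{x}{R}\right)}$
$\sqrt{K{\left(V{\left(7 - 4,-1 \right)},22 \right)} - 29472} = \sqrt{\left(-196\right) 22 \frac{1}{22^{3} + \left(-1\right)^{2} + 22 \left(-1\right) - 22^{2}} - 29472} = \sqrt{\left(-196\right) 22 \frac{1}{10648 + 1 - 22 - 484} - 29472} = \sqrt{\left(-196\right) 22 \cdot \frac{1}{10143} - 29472} = \sqrt{- \frac{88}{207} - 29472} = \sqrt{- \frac{6100792}{207}} = \frac{2 i \sqrt{35079554}}{69}$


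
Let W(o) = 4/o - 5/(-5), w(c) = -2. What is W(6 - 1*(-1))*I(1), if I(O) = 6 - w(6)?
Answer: 88/7 ≈ 12.571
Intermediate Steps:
I(O) = 8 (I(O) = 6 - 1*(-2) = 6 + 2 = 8)
W(o) = 1 + 4/o (W(o) = 4/o - 5*(-⅕) = 4/o + 1 = 1 + 4/o)
W(6 - 1*(-1))*I(1) = ((4 + (6 - 1*(-1)))/(6 - 1*(-1)))*8 = ((4 + (6 + 1))/(6 + 1))*8 = ((4 + 7)/7)*8 = ((⅐)*11)*8 = (11/7)*8 = 88/7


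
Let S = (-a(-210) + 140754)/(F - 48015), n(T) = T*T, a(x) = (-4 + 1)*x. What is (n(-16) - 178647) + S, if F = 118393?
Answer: -6277330837/35189 ≈ -1.7839e+5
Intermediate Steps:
a(x) = -3*x
n(T) = T**2
S = 70062/35189 (S = (-(-3)*(-210) + 140754)/(118393 - 48015) = (-1*630 + 140754)/70378 = (-630 + 140754)*(1/70378) = 140124*(1/70378) = 70062/35189 ≈ 1.9910)
(n(-16) - 178647) + S = ((-16)**2 - 178647) + 70062/35189 = (256 - 178647) + 70062/35189 = -178391 + 70062/35189 = -6277330837/35189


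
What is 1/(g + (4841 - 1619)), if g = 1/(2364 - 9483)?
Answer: 7119/22937417 ≈ 0.00031037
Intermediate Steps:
g = -1/7119 (g = 1/(-7119) = -1/7119 ≈ -0.00014047)
1/(g + (4841 - 1619)) = 1/(-1/7119 + (4841 - 1619)) = 1/(-1/7119 + 3222) = 1/(22937417/7119) = 7119/22937417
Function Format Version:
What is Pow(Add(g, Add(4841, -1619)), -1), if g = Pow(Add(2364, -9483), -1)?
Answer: Rational(7119, 22937417) ≈ 0.00031037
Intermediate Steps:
g = Rational(-1, 7119) (g = Pow(-7119, -1) = Rational(-1, 7119) ≈ -0.00014047)
Pow(Add(g, Add(4841, -1619)), -1) = Pow(Add(Rational(-1, 7119), Add(4841, -1619)), -1) = Pow(Add(Rational(-1, 7119), 3222), -1) = Pow(Rational(22937417, 7119), -1) = Rational(7119, 22937417)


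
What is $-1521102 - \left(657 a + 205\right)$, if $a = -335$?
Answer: $-1301212$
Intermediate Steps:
$-1521102 - \left(657 a + 205\right) = -1521102 - \left(657 \left(-335\right) + 205\right) = -1521102 - \left(-220095 + 205\right) = -1521102 - -219890 = -1521102 + 219890 = -1301212$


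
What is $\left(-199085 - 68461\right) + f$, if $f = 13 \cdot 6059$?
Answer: $-188779$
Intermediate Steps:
$f = 78767$
$\left(-199085 - 68461\right) + f = \left(-199085 - 68461\right) + 78767 = -267546 + 78767 = -188779$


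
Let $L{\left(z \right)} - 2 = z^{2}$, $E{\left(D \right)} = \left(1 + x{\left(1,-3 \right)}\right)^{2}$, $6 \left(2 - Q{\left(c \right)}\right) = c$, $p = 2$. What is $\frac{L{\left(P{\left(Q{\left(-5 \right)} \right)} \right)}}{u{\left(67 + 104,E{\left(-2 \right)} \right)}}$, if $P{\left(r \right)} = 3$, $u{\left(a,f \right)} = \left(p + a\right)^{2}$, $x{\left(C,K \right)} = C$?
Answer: $\frac{11}{29929} \approx 0.00036754$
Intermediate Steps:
$Q{\left(c \right)} = 2 - \frac{c}{6}$
$E{\left(D \right)} = 4$ ($E{\left(D \right)} = \left(1 + 1\right)^{2} = 2^{2} = 4$)
$u{\left(a,f \right)} = \left(2 + a\right)^{2}$
$L{\left(z \right)} = 2 + z^{2}$
$\frac{L{\left(P{\left(Q{\left(-5 \right)} \right)} \right)}}{u{\left(67 + 104,E{\left(-2 \right)} \right)}} = \frac{2 + 3^{2}}{\left(2 + \left(67 + 104\right)\right)^{2}} = \frac{2 + 9}{\left(2 + 171\right)^{2}} = \frac{11}{173^{2}} = \frac{11}{29929}$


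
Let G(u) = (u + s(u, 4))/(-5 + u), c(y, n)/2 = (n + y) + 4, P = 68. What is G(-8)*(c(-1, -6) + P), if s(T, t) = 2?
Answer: 372/13 ≈ 28.615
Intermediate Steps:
c(y, n) = 8 + 2*n + 2*y (c(y, n) = 2*((n + y) + 4) = 2*(4 + n + y) = 8 + 2*n + 2*y)
G(u) = (2 + u)/(-5 + u) (G(u) = (u + 2)/(-5 + u) = (2 + u)/(-5 + u))
G(-8)*(c(-1, -6) + P) = ((2 - 8)/(-5 - 8))*((8 + 2*(-6) + 2*(-1)) + 68) = (-6/(-13))*((8 - 12 - 2) + 68) = (-1/13*(-6))*(-6 + 68) = (6/13)*62 = 372/13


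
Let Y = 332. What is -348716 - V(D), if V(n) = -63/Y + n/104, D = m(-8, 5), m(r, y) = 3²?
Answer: -3010115621/8632 ≈ -3.4872e+5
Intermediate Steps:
m(r, y) = 9
D = 9
V(n) = -63/332 + n/104
-348716 - V(D) = -348716 - (-63/332 + (1/104)*9) = -348716 - (-63/332 + 9/104) = -348716 - 1*(-891/8632) = -348716 + 891/8632 = -3010115621/8632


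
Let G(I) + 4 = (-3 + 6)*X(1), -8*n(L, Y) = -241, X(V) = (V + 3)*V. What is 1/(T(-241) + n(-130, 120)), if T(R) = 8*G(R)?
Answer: 8/753 ≈ 0.010624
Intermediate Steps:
X(V) = V*(3 + V) (X(V) = (3 + V)*V = V*(3 + V))
n(L, Y) = 241/8 (n(L, Y) = -1/8*(-241) = 241/8)
G(I) = 8 (G(I) = -4 + (-3 + 6)*(1*(3 + 1)) = -4 + 3*(1*4) = -4 + 3*4 = -4 + 12 = 8)
T(R) = 64 (T(R) = 8*8 = 64)
1/(T(-241) + n(-130, 120)) = 1/(64 + 241/8) = 1/(753/8) = 8/753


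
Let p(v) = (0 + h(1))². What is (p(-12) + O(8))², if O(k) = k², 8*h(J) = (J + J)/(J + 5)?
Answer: 1359028225/331776 ≈ 4096.2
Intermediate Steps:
h(J) = J/(4*(5 + J)) (h(J) = ((J + J)/(J + 5))/8 = ((2*J)/(5 + J))/8 = (2*J/(5 + J))/8 = J/(4*(5 + J)))
p(v) = 1/576 (p(v) = (0 + (¼)*1/(5 + 1))² = (0 + (¼)*1/6)² = (0 + (¼)*1*(⅙))² = (0 + 1/24)² = (1/24)² = 1/576)
(p(-12) + O(8))² = (1/576 + 8²)² = (1/576 + 64)² = (36865/576)² = 1359028225/331776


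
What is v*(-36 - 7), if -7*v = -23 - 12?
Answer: -215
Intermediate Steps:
v = 5 (v = -(-23 - 12)/7 = -⅐*(-35) = 5)
v*(-36 - 7) = 5*(-36 - 7) = 5*(-43) = -215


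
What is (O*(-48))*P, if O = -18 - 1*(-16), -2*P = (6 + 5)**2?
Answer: -5808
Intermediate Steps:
P = -121/2 (P = -(6 + 5)**2/2 = -1/2*11**2 = -1/2*121 = -121/2 ≈ -60.500)
O = -2 (O = -18 + 16 = -2)
(O*(-48))*P = -2*(-48)*(-121/2) = 96*(-121/2) = -5808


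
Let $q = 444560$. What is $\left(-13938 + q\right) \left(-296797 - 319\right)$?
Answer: $-127944686152$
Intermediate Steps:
$\left(-13938 + q\right) \left(-296797 - 319\right) = \left(-13938 + 444560\right) \left(-296797 - 319\right) = 430622 \left(-297116\right) = -127944686152$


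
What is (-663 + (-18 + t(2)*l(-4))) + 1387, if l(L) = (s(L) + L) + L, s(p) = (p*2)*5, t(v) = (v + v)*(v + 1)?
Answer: 130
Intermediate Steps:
t(v) = 2*v*(1 + v) (t(v) = (2*v)*(1 + v) = 2*v*(1 + v))
s(p) = 10*p (s(p) = (2*p)*5 = 10*p)
l(L) = 12*L (l(L) = (10*L + L) + L = 11*L + L = 12*L)
(-663 + (-18 + t(2)*l(-4))) + 1387 = (-663 + (-18 + (2*2*(1 + 2))*(12*(-4)))) + 1387 = (-663 + (-18 + (2*2*3)*(-48))) + 1387 = (-663 + (-18 + 12*(-48))) + 1387 = (-663 + (-18 - 576)) + 1387 = (-663 - 594) + 1387 = -1257 + 1387 = 130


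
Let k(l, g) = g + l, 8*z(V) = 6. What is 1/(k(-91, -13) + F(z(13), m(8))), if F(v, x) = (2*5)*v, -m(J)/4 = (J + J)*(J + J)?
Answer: -2/193 ≈ -0.010363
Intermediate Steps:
z(V) = 3/4 (z(V) = (1/8)*6 = 3/4)
m(J) = -16*J**2 (m(J) = -4*(J + J)*(J + J) = -4*2*J*2*J = -16*J**2)
F(v, x) = 10*v
1/(k(-91, -13) + F(z(13), m(8))) = 1/((-13 - 91) + 10*(3/4)) = 1/(-104 + 15/2) = 1/(-193/2) = -2/193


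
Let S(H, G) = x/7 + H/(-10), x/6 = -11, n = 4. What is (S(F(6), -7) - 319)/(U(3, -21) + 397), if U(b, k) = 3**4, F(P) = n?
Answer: -11509/16730 ≈ -0.68793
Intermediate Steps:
F(P) = 4
U(b, k) = 81
x = -66 (x = 6*(-11) = -66)
S(H, G) = -66/7 - H/10 (S(H, G) = -66/7 + H/(-10) = -66*1/7 + H*(-1/10) = -66/7 - H/10)
(S(F(6), -7) - 319)/(U(3, -21) + 397) = ((-66/7 - 1/10*4) - 319)/(81 + 397) = ((-66/7 - 2/5) - 319)/478 = (-344/35 - 319)*(1/478) = -11509/35*1/478 = -11509/16730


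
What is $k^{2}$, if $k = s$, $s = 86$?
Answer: $7396$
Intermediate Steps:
$k = 86$
$k^{2} = 86^{2} = 7396$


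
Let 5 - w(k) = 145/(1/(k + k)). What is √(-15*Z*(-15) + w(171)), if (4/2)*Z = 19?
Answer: I*√189790/2 ≈ 217.82*I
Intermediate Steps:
Z = 19/2 (Z = (½)*19 = 19/2 ≈ 9.5000)
w(k) = 5 - 290*k (w(k) = 5 - 145/(1/(k + k)) = 5 - 145/(1/(2*k)) = 5 - 145*2*k = 5 - 290*k)
√(-15*Z*(-15) + w(171)) = √(-15*19/2*(-15) + (5 - 290*171)) = √(-285/2*(-15) + (5 - 49590)) = √(4275/2 - 49585) = √(-94895/2) = I*√189790/2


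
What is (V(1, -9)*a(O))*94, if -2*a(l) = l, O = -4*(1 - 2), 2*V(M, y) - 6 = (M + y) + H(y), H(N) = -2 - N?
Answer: -470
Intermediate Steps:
V(M, y) = 2 + M/2 (V(M, y) = 3 + ((M + y) + (-2 - y))/2 = 3 + (-2 + M)/2 = 3 + (-1 + M/2) = 2 + M/2)
O = 4 (O = -4*(-1) = 4)
a(l) = -l/2
(V(1, -9)*a(O))*94 = ((2 + (½)*1)*(-½*4))*94 = ((2 + ½)*(-2))*94 = ((5/2)*(-2))*94 = -5*94 = -470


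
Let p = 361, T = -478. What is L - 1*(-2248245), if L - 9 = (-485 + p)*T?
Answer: 2307526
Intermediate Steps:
L = 59281 (L = 9 + (-485 + 361)*(-478) = 9 - 124*(-478) = 9 + 59272 = 59281)
L - 1*(-2248245) = 59281 - 1*(-2248245) = 59281 + 2248245 = 2307526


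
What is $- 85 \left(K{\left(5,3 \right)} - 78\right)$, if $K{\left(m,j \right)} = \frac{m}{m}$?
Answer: $6545$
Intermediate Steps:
$K{\left(m,j \right)} = 1$
$- 85 \left(K{\left(5,3 \right)} - 78\right) = - 85 \left(1 - 78\right) = \left(-85\right) \left(-77\right) = 6545$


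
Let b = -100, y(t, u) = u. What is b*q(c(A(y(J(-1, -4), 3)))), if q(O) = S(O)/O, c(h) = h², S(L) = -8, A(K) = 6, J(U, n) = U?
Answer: 200/9 ≈ 22.222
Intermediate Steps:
q(O) = -8/O
b*q(c(A(y(J(-1, -4), 3)))) = -(-800)/(6²) = -(-800)/36 = -100*(-2/9) = 200/9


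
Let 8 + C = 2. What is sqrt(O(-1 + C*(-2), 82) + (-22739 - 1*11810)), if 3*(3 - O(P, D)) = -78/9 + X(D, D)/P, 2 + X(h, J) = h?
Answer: 2*I*sqrt(9405022)/33 ≈ 185.86*I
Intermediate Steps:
C = -6 (C = -8 + 2 = -6)
X(h, J) = -2 + h
O(P, D) = 53/9 - (-2 + D)/(3*P) (O(P, D) = 3 - (-78/9 + (-2 + D)/P)/3 = 3 - (-78*1/9 + (-2 + D)/P)/3 = 3 - (-26/3 + (-2 + D)/P)/3 = 3 + (26/9 - (-2 + D)/(3*P)) = 53/9 - (-2 + D)/(3*P))
sqrt(O(-1 + C*(-2), 82) + (-22739 - 1*11810)) = sqrt((6 - 3*82 + 53*(-1 - 6*(-2)))/(9*(-1 - 6*(-2))) + (-22739 - 1*11810)) = sqrt((6 - 246 + 53*(-1 + 12))/(9*(-1 + 12)) + (-22739 - 11810)) = sqrt((1/9)*(6 - 246 + 53*11)/11 - 34549) = sqrt((1/9)*(1/11)*(6 - 246 + 583) - 34549) = sqrt((1/9)*(1/11)*343 - 34549) = sqrt(343/99 - 34549) = sqrt(-3420008/99) = 2*I*sqrt(9405022)/33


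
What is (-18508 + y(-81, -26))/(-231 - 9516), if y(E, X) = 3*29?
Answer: 18421/9747 ≈ 1.8899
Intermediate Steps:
y(E, X) = 87
(-18508 + y(-81, -26))/(-231 - 9516) = (-18508 + 87)/(-231 - 9516) = -18421/(-9747) = -18421*(-1/9747) = 18421/9747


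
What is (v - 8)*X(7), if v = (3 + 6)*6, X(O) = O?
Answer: 322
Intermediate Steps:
v = 54 (v = 9*6 = 54)
(v - 8)*X(7) = (54 - 8)*7 = 46*7 = 322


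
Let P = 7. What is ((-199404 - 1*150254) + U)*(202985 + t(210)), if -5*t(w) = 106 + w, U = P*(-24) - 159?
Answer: -71019586173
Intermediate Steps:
U = -327 (U = 7*(-24) - 159 = -168 - 159 = -327)
t(w) = -106/5 - w/5 (t(w) = -(106 + w)/5 = -106/5 - w/5)
((-199404 - 1*150254) + U)*(202985 + t(210)) = ((-199404 - 1*150254) - 327)*(202985 + (-106/5 - 1/5*210)) = ((-199404 - 150254) - 327)*(202985 + (-106/5 - 42)) = (-349658 - 327)*(202985 - 316/5) = -349985*1014609/5 = -71019586173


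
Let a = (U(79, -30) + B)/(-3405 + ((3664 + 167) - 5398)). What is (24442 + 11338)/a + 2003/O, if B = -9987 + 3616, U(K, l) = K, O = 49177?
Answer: 198829782209/7032311 ≈ 28274.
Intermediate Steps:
B = -6371
a = 143/113 (a = (79 - 6371)/(-3405 + ((3664 + 167) - 5398)) = -6292/(-3405 + (3831 - 5398)) = -6292/(-3405 - 1567) = -6292/(-4972) = -6292*(-1/4972) = 143/113 ≈ 1.2655)
(24442 + 11338)/a + 2003/O = (24442 + 11338)/(143/113) + 2003/49177 = 35780*(113/143) + 2003*(1/49177) = 4043140/143 + 2003/49177 = 198829782209/7032311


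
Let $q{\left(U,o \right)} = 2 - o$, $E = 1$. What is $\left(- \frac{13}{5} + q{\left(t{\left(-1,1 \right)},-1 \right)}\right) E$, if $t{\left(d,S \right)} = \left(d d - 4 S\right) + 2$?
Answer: $\frac{2}{5} \approx 0.4$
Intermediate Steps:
$t{\left(d,S \right)} = 2 + d^{2} - 4 S$ ($t{\left(d,S \right)} = \left(d^{2} - 4 S\right) + 2 = 2 + d^{2} - 4 S$)
$\left(- \frac{13}{5} + q{\left(t{\left(-1,1 \right)},-1 \right)}\right) E = \left(- \frac{13}{5} + \left(2 - -1\right)\right) 1 = \left(\left(-13\right) \frac{1}{5} + \left(2 + 1\right)\right) 1 = \left(- \frac{13}{5} + 3\right) 1 = \frac{2}{5} \cdot 1 = \frac{2}{5}$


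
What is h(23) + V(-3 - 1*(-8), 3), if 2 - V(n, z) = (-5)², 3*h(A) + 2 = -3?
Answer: -74/3 ≈ -24.667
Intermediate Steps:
h(A) = -5/3 (h(A) = -⅔ + (⅓)*(-3) = -⅔ - 1 = -5/3)
V(n, z) = -23 (V(n, z) = 2 - 1*(-5)² = 2 - 1*25 = 2 - 25 = -23)
h(23) + V(-3 - 1*(-8), 3) = -5/3 - 23 = -74/3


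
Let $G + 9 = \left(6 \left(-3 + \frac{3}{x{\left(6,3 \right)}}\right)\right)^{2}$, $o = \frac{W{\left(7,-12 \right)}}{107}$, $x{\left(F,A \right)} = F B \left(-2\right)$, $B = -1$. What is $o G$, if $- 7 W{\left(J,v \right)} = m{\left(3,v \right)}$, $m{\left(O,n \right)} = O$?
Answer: $- \frac{3159}{2996} \approx -1.0544$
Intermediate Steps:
$W{\left(J,v \right)} = - \frac{3}{7}$ ($W{\left(J,v \right)} = \left(- \frac{1}{7}\right) 3 = - \frac{3}{7}$)
$x{\left(F,A \right)} = 2 F$ ($x{\left(F,A \right)} = F \left(-1\right) \left(-2\right) = - F \left(-2\right) = 2 F$)
$o = - \frac{3}{749}$ ($o = - \frac{3}{7 \cdot 107} = \left(- \frac{3}{7}\right) \frac{1}{107} = - \frac{3}{749} \approx -0.0040053$)
$G = \frac{1053}{4}$ ($G = -9 + \left(6 \left(-3 + \frac{3}{2 \cdot 6}\right)\right)^{2} = -9 + \left(6 \left(-3 + \frac{3}{12}\right)\right)^{2} = -9 + \left(6 \left(-3 + 3 \cdot \frac{1}{12}\right)\right)^{2} = -9 + \left(6 \left(-3 + \frac{1}{4}\right)\right)^{2} = -9 + \left(6 \left(- \frac{11}{4}\right)\right)^{2} = -9 + \left(- \frac{33}{2}\right)^{2} = -9 + \frac{1089}{4} = \frac{1053}{4} \approx 263.25$)
$o G = \left(- \frac{3}{749}\right) \frac{1053}{4} = - \frac{3159}{2996}$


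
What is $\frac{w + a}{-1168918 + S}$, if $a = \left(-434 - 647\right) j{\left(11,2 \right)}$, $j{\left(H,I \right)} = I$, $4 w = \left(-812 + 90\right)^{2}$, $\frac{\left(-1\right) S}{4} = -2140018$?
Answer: $\frac{128159}{7391154} \approx 0.017339$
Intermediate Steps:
$S = 8560072$ ($S = \left(-4\right) \left(-2140018\right) = 8560072$)
$w = 130321$ ($w = \frac{\left(-812 + 90\right)^{2}}{4} = \frac{\left(-722\right)^{2}}{4} = \frac{1}{4} \cdot 521284 = 130321$)
$a = -2162$ ($a = \left(-434 - 647\right) 2 = \left(-1081\right) 2 = -2162$)
$\frac{w + a}{-1168918 + S} = \frac{130321 - 2162}{-1168918 + 8560072} = \frac{128159}{7391154}$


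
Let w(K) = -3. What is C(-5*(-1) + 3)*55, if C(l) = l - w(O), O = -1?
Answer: 605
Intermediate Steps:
C(l) = 3 + l (C(l) = l - 1*(-3) = l + 3 = 3 + l)
C(-5*(-1) + 3)*55 = (3 + (-5*(-1) + 3))*55 = (3 + (5 + 3))*55 = (3 + 8)*55 = 11*55 = 605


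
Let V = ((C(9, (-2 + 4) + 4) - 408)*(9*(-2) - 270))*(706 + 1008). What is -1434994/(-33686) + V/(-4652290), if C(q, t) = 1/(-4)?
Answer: -28142951711/39179260235 ≈ -0.71831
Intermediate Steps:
C(q, t) = -¼
V = 201525264 (V = ((-¼ - 408)*(9*(-2) - 270))*(706 + 1008) = -1633*(-18 - 270)/4*1714 = -1633/4*(-288)*1714 = 117576*1714 = 201525264)
-1434994/(-33686) + V/(-4652290) = -1434994/(-33686) + 201525264/(-4652290) = -1434994*(-1/33686) + 201525264*(-1/4652290) = 717497/16843 - 100762632/2326145 = -28142951711/39179260235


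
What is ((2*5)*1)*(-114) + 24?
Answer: -1116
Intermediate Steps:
((2*5)*1)*(-114) + 24 = (10*1)*(-114) + 24 = 10*(-114) + 24 = -1140 + 24 = -1116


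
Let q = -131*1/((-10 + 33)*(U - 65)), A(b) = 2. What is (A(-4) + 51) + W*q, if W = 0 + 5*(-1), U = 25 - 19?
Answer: 71266/1357 ≈ 52.517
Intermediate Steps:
U = 6
W = -5 (W = 0 - 5 = -5)
q = 131/1357 (q = -131*1/((-10 + 33)*(6 - 65)) = -131/(23*(-59)) = -131/(-1357) = -131*(-1/1357) = 131/1357 ≈ 0.096537)
(A(-4) + 51) + W*q = (2 + 51) - 5*131/1357 = 53 - 655/1357 = 71266/1357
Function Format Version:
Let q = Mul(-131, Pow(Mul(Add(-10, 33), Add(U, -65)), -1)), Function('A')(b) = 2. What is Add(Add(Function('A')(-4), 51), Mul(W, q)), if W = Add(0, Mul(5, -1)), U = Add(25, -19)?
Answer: Rational(71266, 1357) ≈ 52.517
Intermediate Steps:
U = 6
W = -5 (W = Add(0, -5) = -5)
q = Rational(131, 1357) (q = Mul(-131, Pow(Mul(Add(-10, 33), Add(6, -65)), -1)) = Mul(-131, Pow(Mul(23, -59), -1)) = Mul(-131, Pow(-1357, -1)) = Mul(-131, Rational(-1, 1357)) = Rational(131, 1357) ≈ 0.096537)
Add(Add(Function('A')(-4), 51), Mul(W, q)) = Add(Add(2, 51), Mul(-5, Rational(131, 1357))) = Add(53, Rational(-655, 1357)) = Rational(71266, 1357)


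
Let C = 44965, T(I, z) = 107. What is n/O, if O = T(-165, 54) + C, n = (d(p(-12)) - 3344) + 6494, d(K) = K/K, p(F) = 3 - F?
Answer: 3151/45072 ≈ 0.069910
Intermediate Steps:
d(K) = 1
n = 3151 (n = (1 - 3344) + 6494 = -3343 + 6494 = 3151)
O = 45072 (O = 107 + 44965 = 45072)
n/O = 3151/45072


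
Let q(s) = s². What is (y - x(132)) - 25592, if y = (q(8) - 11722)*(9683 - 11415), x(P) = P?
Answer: 20165932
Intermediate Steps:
y = 20191656 (y = (8² - 11722)*(9683 - 11415) = (64 - 11722)*(-1732) = -11658*(-1732) = 20191656)
(y - x(132)) - 25592 = (20191656 - 1*132) - 25592 = (20191656 - 132) - 25592 = 20191524 - 25592 = 20165932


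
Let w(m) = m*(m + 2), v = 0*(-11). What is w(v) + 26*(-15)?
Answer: -390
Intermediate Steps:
v = 0
w(m) = m*(2 + m)
w(v) + 26*(-15) = 0*(2 + 0) + 26*(-15) = 0*2 - 390 = 0 - 390 = -390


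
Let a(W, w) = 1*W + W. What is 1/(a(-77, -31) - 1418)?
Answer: -1/1572 ≈ -0.00063613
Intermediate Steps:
a(W, w) = 2*W (a(W, w) = W + W = 2*W)
1/(a(-77, -31) - 1418) = 1/(2*(-77) - 1418) = 1/(-154 - 1418) = 1/(-1572) = -1/1572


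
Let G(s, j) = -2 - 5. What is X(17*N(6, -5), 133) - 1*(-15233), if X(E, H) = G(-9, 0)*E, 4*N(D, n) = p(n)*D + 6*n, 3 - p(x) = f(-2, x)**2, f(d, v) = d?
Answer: 16304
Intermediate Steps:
G(s, j) = -7
p(x) = -1 (p(x) = 3 - 1*(-2)**2 = 3 - 1*4 = 3 - 4 = -1)
N(D, n) = -D/4 + 3*n/2 (N(D, n) = (-D + 6*n)/4 = -D/4 + 3*n/2)
X(E, H) = -7*E
X(17*N(6, -5), 133) - 1*(-15233) = -119*(-1/4*6 + (3/2)*(-5)) - 1*(-15233) = -119*(-3/2 - 15/2) + 15233 = -119*(-9) + 15233 = -7*(-153) + 15233 = 1071 + 15233 = 16304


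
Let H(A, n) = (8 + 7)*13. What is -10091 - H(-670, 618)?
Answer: -10286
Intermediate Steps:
H(A, n) = 195 (H(A, n) = 15*13 = 195)
-10091 - H(-670, 618) = -10091 - 1*195 = -10091 - 195 = -10286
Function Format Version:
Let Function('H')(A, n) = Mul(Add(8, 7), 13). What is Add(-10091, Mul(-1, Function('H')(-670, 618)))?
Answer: -10286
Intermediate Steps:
Function('H')(A, n) = 195 (Function('H')(A, n) = Mul(15, 13) = 195)
Add(-10091, Mul(-1, Function('H')(-670, 618))) = Add(-10091, Mul(-1, 195)) = Add(-10091, -195) = -10286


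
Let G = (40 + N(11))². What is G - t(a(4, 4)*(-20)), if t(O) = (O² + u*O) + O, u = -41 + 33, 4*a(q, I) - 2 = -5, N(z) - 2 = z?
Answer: 2689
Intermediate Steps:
N(z) = 2 + z
a(q, I) = -¾ (a(q, I) = ½ + (¼)*(-5) = ½ - 5/4 = -¾)
u = -8
t(O) = O² - 7*O (t(O) = (O² - 8*O) + O = O² - 7*O)
G = 2809 (G = (40 + (2 + 11))² = (40 + 13)² = 53² = 2809)
G - t(a(4, 4)*(-20)) = 2809 - (-¾*(-20))*(-7 - ¾*(-20)) = 2809 - 15*(-7 + 15) = 2809 - 15*8 = 2809 - 1*120 = 2809 - 120 = 2689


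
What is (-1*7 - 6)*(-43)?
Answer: 559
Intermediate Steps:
(-1*7 - 6)*(-43) = (-7 - 6)*(-43) = -13*(-43) = 559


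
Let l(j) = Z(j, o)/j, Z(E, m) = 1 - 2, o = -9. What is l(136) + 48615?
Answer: 6611639/136 ≈ 48615.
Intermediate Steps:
Z(E, m) = -1
l(j) = -1/j
l(136) + 48615 = -1/136 + 48615 = 6611639/136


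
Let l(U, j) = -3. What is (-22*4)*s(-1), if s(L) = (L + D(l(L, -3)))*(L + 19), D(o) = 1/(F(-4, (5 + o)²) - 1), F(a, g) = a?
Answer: 9504/5 ≈ 1900.8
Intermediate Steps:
D(o) = -⅕ (D(o) = 1/(-4 - 1) = 1/(-5) = -⅕)
s(L) = (19 + L)*(-⅕ + L) (s(L) = (L - ⅕)*(L + 19) = (-⅕ + L)*(19 + L) = (19 + L)*(-⅕ + L))
(-22*4)*s(-1) = (-22*4)*(-19/5 + (-1)² + (94/5)*(-1)) = -88*(-19/5 + 1 - 94/5) = -88*(-108/5) = 9504/5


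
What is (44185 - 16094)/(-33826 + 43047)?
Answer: 28091/9221 ≈ 3.0464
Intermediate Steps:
(44185 - 16094)/(-33826 + 43047) = 28091/9221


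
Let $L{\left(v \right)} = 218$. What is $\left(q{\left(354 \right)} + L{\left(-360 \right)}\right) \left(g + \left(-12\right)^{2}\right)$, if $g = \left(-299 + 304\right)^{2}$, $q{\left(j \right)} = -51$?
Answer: $28223$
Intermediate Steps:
$g = 25$ ($g = 5^{2} = 25$)
$\left(q{\left(354 \right)} + L{\left(-360 \right)}\right) \left(g + \left(-12\right)^{2}\right) = \left(-51 + 218\right) \left(25 + \left(-12\right)^{2}\right) = 167 \left(25 + 144\right) = 167 \cdot 169 = 28223$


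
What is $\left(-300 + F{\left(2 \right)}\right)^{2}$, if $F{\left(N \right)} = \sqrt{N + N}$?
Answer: $88804$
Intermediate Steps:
$F{\left(N \right)} = \sqrt{2} \sqrt{N}$ ($F{\left(N \right)} = \sqrt{2 N} = \sqrt{2} \sqrt{N}$)
$\left(-300 + F{\left(2 \right)}\right)^{2} = \left(-300 + \sqrt{2} \sqrt{2}\right)^{2} = \left(-300 + 2\right)^{2} = \left(-298\right)^{2} = 88804$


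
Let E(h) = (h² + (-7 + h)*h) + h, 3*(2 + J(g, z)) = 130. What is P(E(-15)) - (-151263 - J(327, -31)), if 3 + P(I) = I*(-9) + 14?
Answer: 439366/3 ≈ 1.4646e+5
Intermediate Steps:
J(g, z) = 124/3 (J(g, z) = -2 + (⅓)*130 = -2 + 130/3 = 124/3)
E(h) = h + h² + h*(-7 + h) (E(h) = (h² + h*(-7 + h)) + h = h + h² + h*(-7 + h))
P(I) = 11 - 9*I (P(I) = -3 + (I*(-9) + 14) = -3 + (-9*I + 14) = -3 + (14 - 9*I) = 11 - 9*I)
P(E(-15)) - (-151263 - J(327, -31)) = (11 - 18*(-15)*(-3 - 15)) - (-151263 - 1*124/3) = (11 - 18*(-15)*(-18)) - (-151263 - 124/3) = (11 - 9*540) - 1*(-453913/3) = (11 - 4860) + 453913/3 = -4849 + 453913/3 = 439366/3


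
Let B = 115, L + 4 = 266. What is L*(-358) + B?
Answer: -93681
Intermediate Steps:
L = 262 (L = -4 + 266 = 262)
L*(-358) + B = 262*(-358) + 115 = -93796 + 115 = -93681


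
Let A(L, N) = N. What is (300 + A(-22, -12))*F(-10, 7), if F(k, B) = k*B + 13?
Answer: -16416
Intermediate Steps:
F(k, B) = 13 + B*k (F(k, B) = B*k + 13 = 13 + B*k)
(300 + A(-22, -12))*F(-10, 7) = (300 - 12)*(13 + 7*(-10)) = 288*(13 - 70) = 288*(-57) = -16416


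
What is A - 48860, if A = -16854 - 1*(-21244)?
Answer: -44470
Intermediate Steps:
A = 4390 (A = -16854 + 21244 = 4390)
A - 48860 = 4390 - 48860 = -44470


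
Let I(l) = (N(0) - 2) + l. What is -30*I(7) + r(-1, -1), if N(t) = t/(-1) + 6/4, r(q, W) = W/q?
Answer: -194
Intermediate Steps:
N(t) = 3/2 - t (N(t) = t*(-1) + 6*(¼) = -t + 3/2 = 3/2 - t)
I(l) = -½ + l (I(l) = ((3/2 - 1*0) - 2) + l = ((3/2 + 0) - 2) + l = (3/2 - 2) + l = -½ + l)
-30*I(7) + r(-1, -1) = -30*(-½ + 7) - 1/(-1) = -30*13/2 - 1*(-1) = -195 + 1 = -194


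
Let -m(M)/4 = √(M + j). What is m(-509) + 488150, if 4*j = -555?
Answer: 488150 - 2*I*√2591 ≈ 4.8815e+5 - 101.8*I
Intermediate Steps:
j = -555/4 (j = (¼)*(-555) = -555/4 ≈ -138.75)
m(M) = -4*√(-555/4 + M) (m(M) = -4*√(M - 555/4) = -4*√(-555/4 + M))
m(-509) + 488150 = -2*√(-555 + 4*(-509)) + 488150 = -2*√(-555 - 2036) + 488150 = -2*I*√2591 + 488150 = 488150 - 2*I*√2591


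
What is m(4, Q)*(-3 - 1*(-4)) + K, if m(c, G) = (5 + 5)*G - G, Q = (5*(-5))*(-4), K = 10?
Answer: 910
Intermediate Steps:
Q = 100 (Q = -25*(-4) = 100)
m(c, G) = 9*G (m(c, G) = 10*G - G = 9*G)
m(4, Q)*(-3 - 1*(-4)) + K = (9*100)*(-3 - 1*(-4)) + 10 = 900*(-3 + 4) + 10 = 900*1 + 10 = 900 + 10 = 910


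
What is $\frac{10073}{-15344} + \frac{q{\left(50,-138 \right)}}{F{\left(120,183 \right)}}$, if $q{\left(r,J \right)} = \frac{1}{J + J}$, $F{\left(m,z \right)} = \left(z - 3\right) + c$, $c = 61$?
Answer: $- \frac{23929679}{36450768} \approx -0.65649$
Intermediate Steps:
$F{\left(m,z \right)} = 58 + z$ ($F{\left(m,z \right)} = \left(z - 3\right) + 61 = \left(-3 + z\right) + 61 = 58 + z$)
$q{\left(r,J \right)} = \frac{1}{2 J}$
$\frac{10073}{-15344} + \frac{q{\left(50,-138 \right)}}{F{\left(120,183 \right)}} = \frac{10073}{-15344} + \frac{\frac{1}{2} \frac{1}{-138}}{58 + 183} = 10073 \left(- \frac{1}{15344}\right) + \frac{\frac{1}{2} \left(- \frac{1}{138}\right)}{241} = - \frac{1439}{2192} - \frac{1}{66516} = - \frac{23929679}{36450768}$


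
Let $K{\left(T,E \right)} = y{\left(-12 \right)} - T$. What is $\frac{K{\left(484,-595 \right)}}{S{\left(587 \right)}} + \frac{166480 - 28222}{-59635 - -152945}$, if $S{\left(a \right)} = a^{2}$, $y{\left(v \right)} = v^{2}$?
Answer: $\frac{23803847701}{16075866695} \approx 1.4807$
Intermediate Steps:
$K{\left(T,E \right)} = 144 - T$ ($K{\left(T,E \right)} = \left(-12\right)^{2} - T = 144 - T$)
$\frac{K{\left(484,-595 \right)}}{S{\left(587 \right)}} + \frac{166480 - 28222}{-59635 - -152945} = \frac{144 - 484}{587^{2}} + \frac{166480 - 28222}{-59635 - -152945} = \frac{144 - 484}{344569} + \frac{138258}{-59635 + 152945} = \left(-340\right) \frac{1}{344569} + \frac{138258}{93310} = - \frac{340}{344569} + 138258 \cdot \frac{1}{93310} = - \frac{340}{344569} + \frac{69129}{46655} = \frac{23803847701}{16075866695}$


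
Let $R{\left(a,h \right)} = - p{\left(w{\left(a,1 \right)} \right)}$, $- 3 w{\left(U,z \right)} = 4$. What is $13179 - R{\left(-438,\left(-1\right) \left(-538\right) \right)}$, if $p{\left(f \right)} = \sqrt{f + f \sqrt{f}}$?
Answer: $13179 + \frac{2 \sqrt{-3 - 2 i \sqrt{3}}}{3} \approx 13180.0 - 1.2981 i$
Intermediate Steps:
$w{\left(U,z \right)} = - \frac{4}{3}$ ($w{\left(U,z \right)} = \left(- \frac{1}{3}\right) 4 = - \frac{4}{3}$)
$p{\left(f \right)} = \sqrt{f + f^{\frac{3}{2}}}$
$R{\left(a,h \right)} = - \sqrt{- \frac{4}{3} - \frac{8 i \sqrt{3}}{9}}$ ($R{\left(a,h \right)} = - \sqrt{- \frac{4}{3} + \left(- \frac{4}{3}\right)^{\frac{3}{2}}} = - \sqrt{- \frac{4}{3} - \frac{8 i \sqrt{3}}{9}}$)
$13179 - R{\left(-438,\left(-1\right) \left(-538\right) \right)} = 13179 - - \frac{2 \sqrt{-3 - 2 i \sqrt{3}}}{3} = 13179 + \frac{2 \sqrt{-3 - 2 i \sqrt{3}}}{3}$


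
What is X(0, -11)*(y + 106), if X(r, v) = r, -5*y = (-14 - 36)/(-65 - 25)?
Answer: 0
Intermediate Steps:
y = -⅑ (y = -(-14 - 36)/(5*(-65 - 25)) = -(-10)/(-90) = -(-10)*(-1)/90 = -⅕*5/9 = -⅑ ≈ -0.11111)
X(0, -11)*(y + 106) = 0*(-⅑ + 106) = 0*(953/9) = 0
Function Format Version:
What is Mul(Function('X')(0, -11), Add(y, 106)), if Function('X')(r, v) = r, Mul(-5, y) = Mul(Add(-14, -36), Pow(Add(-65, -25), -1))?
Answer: 0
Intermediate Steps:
y = Rational(-1, 9) (y = Mul(Rational(-1, 5), Mul(Add(-14, -36), Pow(Add(-65, -25), -1))) = Mul(Rational(-1, 5), Mul(-50, Pow(-90, -1))) = Mul(Rational(-1, 5), Mul(-50, Rational(-1, 90))) = Mul(Rational(-1, 5), Rational(5, 9)) = Rational(-1, 9) ≈ -0.11111)
Mul(Function('X')(0, -11), Add(y, 106)) = Mul(0, Add(Rational(-1, 9), 106)) = Mul(0, Rational(953, 9)) = 0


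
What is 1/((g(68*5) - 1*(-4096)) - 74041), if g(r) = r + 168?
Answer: -1/69437 ≈ -1.4402e-5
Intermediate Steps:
g(r) = 168 + r
1/((g(68*5) - 1*(-4096)) - 74041) = 1/(((168 + 68*5) - 1*(-4096)) - 74041) = 1/(((168 + 340) + 4096) - 74041) = 1/((508 + 4096) - 74041) = 1/(4604 - 74041) = 1/(-69437) = -1/69437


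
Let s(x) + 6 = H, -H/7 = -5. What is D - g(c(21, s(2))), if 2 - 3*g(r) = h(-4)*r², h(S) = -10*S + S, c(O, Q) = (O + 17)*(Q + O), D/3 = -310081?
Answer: 127169269/3 ≈ 4.2390e+7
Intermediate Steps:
D = -930243 (D = 3*(-310081) = -930243)
H = 35 (H = -7*(-5) = 35)
s(x) = 29 (s(x) = -6 + 35 = 29)
c(O, Q) = (17 + O)*(O + Q)
h(S) = -9*S
g(r) = ⅔ - 12*r² (g(r) = ⅔ - (-9*(-4))*r²/3 = ⅔ - 12*r²)
D - g(c(21, s(2))) = -930243 - (⅔ - 12*(21² + 17*21 + 17*29 + 21*29)²) = -930243 - (⅔ - 12*(441 + 357 + 493 + 609)²) = -930243 - (⅔ - 12*1900²) = -930243 - (⅔ - 12*3610000) = -930243 - (⅔ - 43320000) = -930243 - 1*(-129959998/3) = -930243 + 129959998/3 = 127169269/3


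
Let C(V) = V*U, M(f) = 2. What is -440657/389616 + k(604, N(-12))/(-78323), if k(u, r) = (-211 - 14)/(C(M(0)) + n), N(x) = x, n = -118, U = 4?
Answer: -379658126681/335674833648 ≈ -1.1310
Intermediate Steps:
C(V) = 4*V (C(V) = V*4 = 4*V)
k(u, r) = 45/22 (k(u, r) = (-211 - 14)/(4*2 - 118) = -225/(8 - 118) = -225/(-110) = -225*(-1/110) = 45/22)
-440657/389616 + k(604, N(-12))/(-78323) = -440657/389616 + (45/22)/(-78323) = -440657*1/389616 + (45/22)*(-1/78323) = -440657/389616 - 45/1723106 = -379658126681/335674833648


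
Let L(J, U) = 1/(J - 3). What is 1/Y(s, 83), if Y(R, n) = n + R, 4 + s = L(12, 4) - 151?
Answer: -9/647 ≈ -0.013910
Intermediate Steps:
L(J, U) = 1/(-3 + J)
s = -1394/9 (s = -4 + (1/(-3 + 12) - 151) = -4 + (1/9 - 151) = -4 + (⅑ - 151) = -4 - 1358/9 = -1394/9 ≈ -154.89)
Y(R, n) = R + n
1/Y(s, 83) = 1/(-1394/9 + 83) = 1/(-647/9) = -9/647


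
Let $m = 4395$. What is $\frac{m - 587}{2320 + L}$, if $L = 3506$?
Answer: $\frac{1904}{2913} \approx 0.65362$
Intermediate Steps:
$\frac{m - 587}{2320 + L} = \frac{4395 - 587}{2320 + 3506} = \frac{3808}{5826} = 3808 \cdot \frac{1}{5826} = \frac{1904}{2913}$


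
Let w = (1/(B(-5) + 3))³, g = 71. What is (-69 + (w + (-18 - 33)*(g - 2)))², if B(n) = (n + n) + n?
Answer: 38440806004225/2985984 ≈ 1.2874e+7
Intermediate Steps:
B(n) = 3*n (B(n) = 2*n + n = 3*n)
w = -1/1728 (w = (1/(3*(-5) + 3))³ = (1/(-15 + 3))³ = (1/(-12))³ = (-1/12)³ = -1/1728 ≈ -0.00057870)
(-69 + (w + (-18 - 33)*(g - 2)))² = (-69 + (-1/1728 + (-18 - 33)*(71 - 2)))² = (-69 + (-1/1728 - 51*69))² = (-69 + (-1/1728 - 3519))² = (-69 - 6080833/1728)² = (-6200065/1728)² = 38440806004225/2985984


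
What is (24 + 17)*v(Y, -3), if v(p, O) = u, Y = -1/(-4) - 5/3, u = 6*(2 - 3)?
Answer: -246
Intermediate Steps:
u = -6 (u = 6*(-1) = -6)
Y = -17/12 (Y = -1*(-1/4) - 5*1/3 = 1/4 - 5/3 = -17/12 ≈ -1.4167)
v(p, O) = -6
(24 + 17)*v(Y, -3) = (24 + 17)*(-6) = 41*(-6) = -246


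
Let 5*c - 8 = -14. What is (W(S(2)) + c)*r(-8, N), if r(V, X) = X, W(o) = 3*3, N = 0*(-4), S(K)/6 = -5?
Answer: 0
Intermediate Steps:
S(K) = -30 (S(K) = 6*(-5) = -30)
N = 0
W(o) = 9
c = -6/5 (c = 8/5 + (⅕)*(-14) = 8/5 - 14/5 = -6/5 ≈ -1.2000)
(W(S(2)) + c)*r(-8, N) = (9 - 6/5)*0 = (39/5)*0 = 0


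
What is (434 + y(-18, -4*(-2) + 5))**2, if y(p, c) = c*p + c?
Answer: 45369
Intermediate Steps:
y(p, c) = c + c*p
(434 + y(-18, -4*(-2) + 5))**2 = (434 + (-4*(-2) + 5)*(1 - 18))**2 = (434 + (8 + 5)*(-17))**2 = (434 + 13*(-17))**2 = (434 - 221)**2 = 213**2 = 45369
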